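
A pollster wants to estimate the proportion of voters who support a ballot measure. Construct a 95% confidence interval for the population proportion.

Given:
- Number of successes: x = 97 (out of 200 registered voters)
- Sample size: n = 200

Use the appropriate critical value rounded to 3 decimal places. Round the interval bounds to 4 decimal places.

Sample proportion: p̂ = 97/200 = 0.485000

Check conditions for normal approximation:
  np̂ = 97 ≥ 10 ✓
  n(1-p̂) = 103 ≥ 10 ✓

The sample is large enough, so use a z-interval (normal approximation) for the proportion.

For 95% confidence, z* = 1.96 (from standard normal table)

Standard error: SE = √(p̂(1-p̂)/n) = √(0.485000×0.515000/200) = 0.03533943

Margin of error: E = z* × SE = 1.96 × 0.03533943 = 0.069265

Z-interval: p̂ ± E = 0.485000 ± 0.069265 = (0.415735, 0.554265)

Rounded to 4 decimal places:

(0.4157, 0.5543)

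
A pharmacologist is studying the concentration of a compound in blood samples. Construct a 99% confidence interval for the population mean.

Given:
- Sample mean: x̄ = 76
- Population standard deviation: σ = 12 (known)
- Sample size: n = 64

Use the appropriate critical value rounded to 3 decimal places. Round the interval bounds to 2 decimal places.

The population standard deviation σ is known, so use a z-interval (standard normal critical value).

For 99% confidence, z* = 2.576 (from standard normal table)

Standard error: SE = σ/√n = 12/√64 = 1.500000

Margin of error: E = z* × SE = 2.576 × 1.500000 = 3.8640

Z-interval: x̄ ± E = 76 ± 3.8640 = (72.1360, 79.8640)

Rounded to 2 decimal places:

(72.14, 79.86)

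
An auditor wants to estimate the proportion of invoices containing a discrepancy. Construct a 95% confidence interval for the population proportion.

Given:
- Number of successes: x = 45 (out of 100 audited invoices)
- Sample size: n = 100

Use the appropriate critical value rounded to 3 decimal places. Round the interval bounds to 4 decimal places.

Sample proportion: p̂ = 45/100 = 0.450000

Check conditions for normal approximation:
  np̂ = 45 ≥ 10 ✓
  n(1-p̂) = 55 ≥ 10 ✓

The sample is large enough, so use a z-interval (normal approximation) for the proportion.

For 95% confidence, z* = 1.96 (from standard normal table)

Standard error: SE = √(p̂(1-p̂)/n) = √(0.450000×0.550000/100) = 0.04974937

Margin of error: E = z* × SE = 1.96 × 0.04974937 = 0.097509

Z-interval: p̂ ± E = 0.450000 ± 0.097509 = (0.352491, 0.547509)

Rounded to 4 decimal places:

(0.3525, 0.5475)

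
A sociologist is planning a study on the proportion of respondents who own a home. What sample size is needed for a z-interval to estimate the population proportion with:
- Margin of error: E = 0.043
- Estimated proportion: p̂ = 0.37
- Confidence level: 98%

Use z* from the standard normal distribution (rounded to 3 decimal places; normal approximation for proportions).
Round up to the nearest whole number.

Using z* for proportion z-interval (normal approximation).

For 98% confidence, z* = 2.326 (from standard normal table)

Sample size formula for proportion z-interval: n = z*²p̂(1-p̂)/E²

n = 2.326² × 0.37 × 0.63 / 0.043²
  = 5.410276 × 0.2331 / 0.001849
  = 682.0635

Round up to the nearest whole number: n = 683

683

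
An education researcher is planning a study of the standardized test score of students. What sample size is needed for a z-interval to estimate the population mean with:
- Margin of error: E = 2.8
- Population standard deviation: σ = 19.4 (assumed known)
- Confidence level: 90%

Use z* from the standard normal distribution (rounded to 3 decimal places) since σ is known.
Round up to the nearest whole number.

Using z* since population σ is known (z-interval formula).

For 90% confidence, z* = 1.645 (from standard normal table)

Sample size formula for z-interval: n = (z*σ/E)²

n = (1.645 × 19.4 / 2.8)²
  = (11.397500)²
  = 129.9030

Round up to the nearest whole number: n = 130

130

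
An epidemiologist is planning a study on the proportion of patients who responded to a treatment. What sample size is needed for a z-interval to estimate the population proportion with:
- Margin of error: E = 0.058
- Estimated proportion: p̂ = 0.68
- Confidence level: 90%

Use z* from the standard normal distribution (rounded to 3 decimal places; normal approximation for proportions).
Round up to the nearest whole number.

Using z* for proportion z-interval (normal approximation).

For 90% confidence, z* = 1.645 (from standard normal table)

Sample size formula for proportion z-interval: n = z*²p̂(1-p̂)/E²

n = 1.645² × 0.68 × 0.32 / 0.058²
  = 2.706025 × 0.2176 / 0.003364
  = 175.0390

Round up to the nearest whole number: n = 176

176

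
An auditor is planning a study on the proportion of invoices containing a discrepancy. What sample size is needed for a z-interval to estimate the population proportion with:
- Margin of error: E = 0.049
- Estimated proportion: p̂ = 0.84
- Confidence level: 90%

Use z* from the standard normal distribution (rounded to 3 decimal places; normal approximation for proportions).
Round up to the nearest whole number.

Using z* for proportion z-interval (normal approximation).

For 90% confidence, z* = 1.645 (from standard normal table)

Sample size formula for proportion z-interval: n = z*²p̂(1-p̂)/E²

n = 1.645² × 0.84 × 0.16 / 0.049²
  = 2.706025 × 0.1344 / 0.002401
  = 151.4743

Round up to the nearest whole number: n = 152

152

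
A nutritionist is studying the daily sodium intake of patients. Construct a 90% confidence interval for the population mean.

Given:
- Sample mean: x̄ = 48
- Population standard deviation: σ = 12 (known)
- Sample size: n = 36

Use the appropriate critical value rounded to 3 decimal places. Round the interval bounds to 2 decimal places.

The population standard deviation σ is known, so use a z-interval (standard normal critical value).

For 90% confidence, z* = 1.645 (from standard normal table)

Standard error: SE = σ/√n = 12/√36 = 2.000000

Margin of error: E = z* × SE = 1.645 × 2.000000 = 3.2900

Z-interval: x̄ ± E = 48 ± 3.2900 = (44.7100, 51.2900)

Rounded to 2 decimal places:

(44.71, 51.29)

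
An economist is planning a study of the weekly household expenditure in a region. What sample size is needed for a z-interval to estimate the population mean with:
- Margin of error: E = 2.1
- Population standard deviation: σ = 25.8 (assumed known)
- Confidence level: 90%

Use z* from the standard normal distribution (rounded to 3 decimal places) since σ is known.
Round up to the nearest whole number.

Using z* since population σ is known (z-interval formula).

For 90% confidence, z* = 1.645 (from standard normal table)

Sample size formula for z-interval: n = (z*σ/E)²

n = (1.645 × 25.8 / 2.1)²
  = (20.210000)²
  = 408.4441

Round up to the nearest whole number: n = 409

409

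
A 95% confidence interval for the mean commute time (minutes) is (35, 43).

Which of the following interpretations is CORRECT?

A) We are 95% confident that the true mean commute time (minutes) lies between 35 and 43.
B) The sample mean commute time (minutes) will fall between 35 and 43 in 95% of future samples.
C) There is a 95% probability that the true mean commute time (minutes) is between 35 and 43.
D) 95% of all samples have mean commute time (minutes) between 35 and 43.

A confidence interval represents our confidence in the procedure, not a probability statement about the parameter.

Key concept: If we repeated this sampling process many times and computed a 95% CI each time, about 95% of those intervals would contain the true population parameter.

For this specific interval (35, 43):
- Midpoint (point estimate): 39
- Margin of error: 4

The correct interpretation is the one stating confidence that the true parameter lies in the interval — option A.

A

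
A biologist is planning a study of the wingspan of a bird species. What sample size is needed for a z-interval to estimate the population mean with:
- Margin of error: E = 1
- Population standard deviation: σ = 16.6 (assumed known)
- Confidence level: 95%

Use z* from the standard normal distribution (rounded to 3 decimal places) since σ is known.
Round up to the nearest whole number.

Using z* since population σ is known (z-interval formula).

For 95% confidence, z* = 1.96 (from standard normal table)

Sample size formula for z-interval: n = (z*σ/E)²

n = (1.96 × 16.6 / 1)²
  = (32.536000)²
  = 1058.5913

Round up to the nearest whole number: n = 1059

1059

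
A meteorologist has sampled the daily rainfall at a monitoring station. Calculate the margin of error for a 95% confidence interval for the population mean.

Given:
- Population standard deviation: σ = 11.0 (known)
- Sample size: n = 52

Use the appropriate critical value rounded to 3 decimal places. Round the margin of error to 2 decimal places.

The population standard deviation σ is known, so use the z-interval margin of error formula.

For 95% confidence, z* = 1.96 (from standard normal table)

Margin of error formula for z-interval: E = z* × σ/√n

E = 1.96 × 11.0/√52
  = 1.96 × 1.525426
  = 2.9898

Rounded to 2 decimal places:

2.99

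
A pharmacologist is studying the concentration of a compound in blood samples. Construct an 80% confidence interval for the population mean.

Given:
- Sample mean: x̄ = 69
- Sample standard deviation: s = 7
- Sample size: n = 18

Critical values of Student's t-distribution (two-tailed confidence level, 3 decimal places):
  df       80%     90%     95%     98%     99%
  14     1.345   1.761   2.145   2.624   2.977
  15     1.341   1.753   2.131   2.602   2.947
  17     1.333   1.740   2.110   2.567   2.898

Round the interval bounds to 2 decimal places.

The population standard deviation σ is unknown (only the sample standard deviation s is given), so use a t-interval with df = n - 1 = 18 - 1 = 17.

For 80% confidence with df = 17, t* = 1.333 (from t-table)

Standard error: SE = s/√n = 7/√18 = 1.649916

Margin of error: E = t* × SE = 1.333 × 1.649916 = 2.1993

T-interval: x̄ ± E = 69 ± 2.1993 = (66.8007, 71.1993)

Rounded to 2 decimal places:

(66.80, 71.20)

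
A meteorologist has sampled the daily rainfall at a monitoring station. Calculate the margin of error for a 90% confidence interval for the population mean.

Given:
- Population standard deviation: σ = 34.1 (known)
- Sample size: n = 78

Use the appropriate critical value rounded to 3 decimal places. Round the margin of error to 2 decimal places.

The population standard deviation σ is known, so use the z-interval margin of error formula.

For 90% confidence, z* = 1.645 (from standard normal table)

Margin of error formula for z-interval: E = z* × σ/√n

E = 1.645 × 34.1/√78
  = 1.645 × 3.861065
  = 6.3515

Rounded to 2 decimal places:

6.35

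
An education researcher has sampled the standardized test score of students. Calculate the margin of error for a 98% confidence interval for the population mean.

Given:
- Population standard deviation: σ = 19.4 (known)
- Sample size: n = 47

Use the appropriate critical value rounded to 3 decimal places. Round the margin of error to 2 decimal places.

The population standard deviation σ is known, so use the z-interval margin of error formula.

For 98% confidence, z* = 2.326 (from standard normal table)

Margin of error formula for z-interval: E = z* × σ/√n

E = 2.326 × 19.4/√47
  = 2.326 × 2.829781
  = 6.5821

Rounded to 2 decimal places:

6.58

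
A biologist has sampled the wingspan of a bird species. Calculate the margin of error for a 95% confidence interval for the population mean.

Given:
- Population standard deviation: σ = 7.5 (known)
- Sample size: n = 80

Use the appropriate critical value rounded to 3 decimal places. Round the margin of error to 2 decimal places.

The population standard deviation σ is known, so use the z-interval margin of error formula.

For 95% confidence, z* = 1.96 (from standard normal table)

Margin of error formula for z-interval: E = z* × σ/√n

E = 1.96 × 7.5/√80
  = 1.96 × 0.838525
  = 1.6435

Rounded to 2 decimal places:

1.64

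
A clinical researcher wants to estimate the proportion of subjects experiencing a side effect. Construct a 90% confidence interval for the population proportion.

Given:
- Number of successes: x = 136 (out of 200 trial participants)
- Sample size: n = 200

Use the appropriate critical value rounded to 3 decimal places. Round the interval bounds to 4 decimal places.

Sample proportion: p̂ = 136/200 = 0.680000

Check conditions for normal approximation:
  np̂ = 136 ≥ 10 ✓
  n(1-p̂) = 64 ≥ 10 ✓

The sample is large enough, so use a z-interval (normal approximation) for the proportion.

For 90% confidence, z* = 1.645 (from standard normal table)

Standard error: SE = √(p̂(1-p̂)/n) = √(0.680000×0.320000/200) = 0.03298485

Margin of error: E = z* × SE = 1.645 × 0.03298485 = 0.054260

Z-interval: p̂ ± E = 0.680000 ± 0.054260 = (0.625740, 0.734260)

Rounded to 4 decimal places:

(0.6257, 0.7343)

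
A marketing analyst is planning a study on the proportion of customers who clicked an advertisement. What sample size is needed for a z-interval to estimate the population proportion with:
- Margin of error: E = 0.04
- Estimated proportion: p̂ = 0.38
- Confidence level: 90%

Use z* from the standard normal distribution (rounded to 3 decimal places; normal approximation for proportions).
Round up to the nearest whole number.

Using z* for proportion z-interval (normal approximation).

For 90% confidence, z* = 1.645 (from standard normal table)

Sample size formula for proportion z-interval: n = z*²p̂(1-p̂)/E²

n = 1.645² × 0.38 × 0.62 / 0.04²
  = 2.706025 × 0.2356 / 0.0016
  = 398.4622

Round up to the nearest whole number: n = 399

399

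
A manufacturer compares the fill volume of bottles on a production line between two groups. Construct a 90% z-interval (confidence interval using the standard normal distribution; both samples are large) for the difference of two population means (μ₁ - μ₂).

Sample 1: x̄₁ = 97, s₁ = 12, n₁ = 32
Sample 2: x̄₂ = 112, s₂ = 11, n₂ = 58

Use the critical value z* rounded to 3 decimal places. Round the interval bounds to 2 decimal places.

Both samples are large (n₁ = 32 ≥ 30, n₂ = 58 ≥ 30), so a z-interval for the difference of means applies.

Point estimate: x̄₁ - x̄₂ = 97 - 112 = -15

Standard error: SE = √(s₁²/n₁ + s₂²/n₂)
= √(12²/32 + 11²/58)
= √(4.500000 + 2.086207)
= 2.566361

For 90% confidence, z* = 1.645 (from standard normal table)
Margin of error: E = z* × SE = 1.645 × 2.566361 = 4.2217

Z-interval: (x̄₁ - x̄₂) ± E = -15 ± 4.2217 = (-19.2217, -10.7783)

Rounded to 2 decimal places:

(-19.22, -10.78)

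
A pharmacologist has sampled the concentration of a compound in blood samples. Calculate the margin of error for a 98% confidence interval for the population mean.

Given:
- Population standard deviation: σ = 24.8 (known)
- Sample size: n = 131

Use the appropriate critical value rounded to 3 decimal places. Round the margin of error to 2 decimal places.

The population standard deviation σ is known, so use the z-interval margin of error formula.

For 98% confidence, z* = 2.326 (from standard normal table)

Margin of error formula for z-interval: E = z* × σ/√n

E = 2.326 × 24.8/√131
  = 2.326 × 2.166786
  = 5.0399

Rounded to 2 decimal places:

5.04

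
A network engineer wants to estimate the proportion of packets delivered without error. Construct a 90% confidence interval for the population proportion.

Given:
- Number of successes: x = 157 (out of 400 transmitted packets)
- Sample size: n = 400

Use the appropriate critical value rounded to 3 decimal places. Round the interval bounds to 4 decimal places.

Sample proportion: p̂ = 157/400 = 0.392500

Check conditions for normal approximation:
  np̂ = 157 ≥ 10 ✓
  n(1-p̂) = 243 ≥ 10 ✓

The sample is large enough, so use a z-interval (normal approximation) for the proportion.

For 90% confidence, z* = 1.645 (from standard normal table)

Standard error: SE = √(p̂(1-p̂)/n) = √(0.392500×0.607500/400) = 0.02441535

Margin of error: E = z* × SE = 1.645 × 0.02441535 = 0.040163

Z-interval: p̂ ± E = 0.392500 ± 0.040163 = (0.352337, 0.432663)

Rounded to 4 decimal places:

(0.3523, 0.4327)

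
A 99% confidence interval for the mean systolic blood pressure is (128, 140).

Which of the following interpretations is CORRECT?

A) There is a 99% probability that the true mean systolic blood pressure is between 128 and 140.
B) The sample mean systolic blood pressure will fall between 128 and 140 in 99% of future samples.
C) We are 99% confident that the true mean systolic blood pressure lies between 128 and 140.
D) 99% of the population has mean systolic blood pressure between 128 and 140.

A confidence interval represents our confidence in the procedure, not a probability statement about the parameter.

Key concept: If we repeated this sampling process many times and computed a 99% CI each time, about 99% of those intervals would contain the true population parameter.

For this specific interval (128, 140):
- Midpoint (point estimate): 134
- Margin of error: 6

The correct interpretation is the one stating confidence that the true parameter lies in the interval — option C.

C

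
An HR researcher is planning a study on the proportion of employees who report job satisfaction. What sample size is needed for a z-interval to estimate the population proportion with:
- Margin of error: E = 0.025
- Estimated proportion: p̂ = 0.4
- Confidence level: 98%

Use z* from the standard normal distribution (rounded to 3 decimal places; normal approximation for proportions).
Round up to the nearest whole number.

Using z* for proportion z-interval (normal approximation).

For 98% confidence, z* = 2.326 (from standard normal table)

Sample size formula for proportion z-interval: n = z*²p̂(1-p̂)/E²

n = 2.326² × 0.4 × 0.6 / 0.025²
  = 5.410276 × 0.24 / 0.000625
  = 2077.5460

Round up to the nearest whole number: n = 2078

2078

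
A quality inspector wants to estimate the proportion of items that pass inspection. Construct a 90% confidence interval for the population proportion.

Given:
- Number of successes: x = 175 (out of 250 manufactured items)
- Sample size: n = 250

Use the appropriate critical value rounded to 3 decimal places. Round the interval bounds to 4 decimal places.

Sample proportion: p̂ = 175/250 = 0.700000

Check conditions for normal approximation:
  np̂ = 175 ≥ 10 ✓
  n(1-p̂) = 75 ≥ 10 ✓

The sample is large enough, so use a z-interval (normal approximation) for the proportion.

For 90% confidence, z* = 1.645 (from standard normal table)

Standard error: SE = √(p̂(1-p̂)/n) = √(0.700000×0.300000/250) = 0.02898275

Margin of error: E = z* × SE = 1.645 × 0.02898275 = 0.047677

Z-interval: p̂ ± E = 0.700000 ± 0.047677 = (0.652323, 0.747677)

Rounded to 4 decimal places:

(0.6523, 0.7477)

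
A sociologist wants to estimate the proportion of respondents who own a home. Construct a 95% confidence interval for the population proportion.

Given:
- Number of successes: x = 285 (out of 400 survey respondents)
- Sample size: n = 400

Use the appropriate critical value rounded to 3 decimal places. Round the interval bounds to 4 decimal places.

Sample proportion: p̂ = 285/400 = 0.712500

Check conditions for normal approximation:
  np̂ = 285 ≥ 10 ✓
  n(1-p̂) = 115 ≥ 10 ✓

The sample is large enough, so use a z-interval (normal approximation) for the proportion.

For 95% confidence, z* = 1.96 (from standard normal table)

Standard error: SE = √(p̂(1-p̂)/n) = √(0.712500×0.287500/400) = 0.02262983

Margin of error: E = z* × SE = 1.96 × 0.02262983 = 0.044354

Z-interval: p̂ ± E = 0.712500 ± 0.044354 = (0.668146, 0.756854)

Rounded to 4 decimal places:

(0.6681, 0.7569)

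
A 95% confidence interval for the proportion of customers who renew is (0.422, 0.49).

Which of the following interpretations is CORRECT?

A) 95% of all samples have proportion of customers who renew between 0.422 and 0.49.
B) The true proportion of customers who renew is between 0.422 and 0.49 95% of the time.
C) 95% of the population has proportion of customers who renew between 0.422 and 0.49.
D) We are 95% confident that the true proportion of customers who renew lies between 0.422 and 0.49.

A confidence interval represents our confidence in the procedure, not a probability statement about the parameter.

Key concept: If we repeated this sampling process many times and computed a 95% CI each time, about 95% of those intervals would contain the true population parameter.

For this specific interval (0.422, 0.49):
- Midpoint (point estimate): 0.456
- Margin of error: 0.034

The correct interpretation is the one stating confidence that the true parameter lies in the interval — option D.

D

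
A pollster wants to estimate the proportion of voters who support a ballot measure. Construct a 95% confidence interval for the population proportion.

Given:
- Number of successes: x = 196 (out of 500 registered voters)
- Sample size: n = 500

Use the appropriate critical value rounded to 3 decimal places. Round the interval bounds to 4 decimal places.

Sample proportion: p̂ = 196/500 = 0.392000

Check conditions for normal approximation:
  np̂ = 196 ≥ 10 ✓
  n(1-p̂) = 304 ≥ 10 ✓

The sample is large enough, so use a z-interval (normal approximation) for the proportion.

For 95% confidence, z* = 1.96 (from standard normal table)

Standard error: SE = √(p̂(1-p̂)/n) = √(0.392000×0.608000/500) = 0.02183282

Margin of error: E = z* × SE = 1.96 × 0.02183282 = 0.042792

Z-interval: p̂ ± E = 0.392000 ± 0.042792 = (0.349208, 0.434792)

Rounded to 4 decimal places:

(0.3492, 0.4348)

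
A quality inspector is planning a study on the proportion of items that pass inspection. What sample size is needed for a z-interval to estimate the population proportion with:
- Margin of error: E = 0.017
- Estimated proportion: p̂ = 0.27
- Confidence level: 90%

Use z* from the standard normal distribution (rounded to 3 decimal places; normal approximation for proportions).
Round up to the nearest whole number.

Using z* for proportion z-interval (normal approximation).

For 90% confidence, z* = 1.645 (from standard normal table)

Sample size formula for proportion z-interval: n = z*²p̂(1-p̂)/E²

n = 1.645² × 0.27 × 0.73 / 0.017²
  = 2.706025 × 0.1971 / 0.000289
  = 1845.5278

Round up to the nearest whole number: n = 1846

1846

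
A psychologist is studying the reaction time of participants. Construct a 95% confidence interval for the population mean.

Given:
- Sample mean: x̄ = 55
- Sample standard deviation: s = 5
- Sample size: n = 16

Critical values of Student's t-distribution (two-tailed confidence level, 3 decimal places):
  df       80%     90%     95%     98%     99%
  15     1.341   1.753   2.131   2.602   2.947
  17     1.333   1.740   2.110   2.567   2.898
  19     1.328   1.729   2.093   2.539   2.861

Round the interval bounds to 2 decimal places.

The population standard deviation σ is unknown (only the sample standard deviation s is given), so use a t-interval with df = n - 1 = 16 - 1 = 15.

For 95% confidence with df = 15, t* = 2.131 (from t-table)

Standard error: SE = s/√n = 5/√16 = 1.250000

Margin of error: E = t* × SE = 2.131 × 1.250000 = 2.6637

T-interval: x̄ ± E = 55 ± 2.6637 = (52.3362, 57.6638)

Rounded to 2 decimal places:

(52.34, 57.66)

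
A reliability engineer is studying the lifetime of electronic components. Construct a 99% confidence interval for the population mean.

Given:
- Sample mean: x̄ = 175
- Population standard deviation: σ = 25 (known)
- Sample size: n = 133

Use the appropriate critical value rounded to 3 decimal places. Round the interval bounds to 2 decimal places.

The population standard deviation σ is known, so use a z-interval (standard normal critical value).

For 99% confidence, z* = 2.576 (from standard normal table)

Standard error: SE = σ/√n = 25/√133 = 2.167775

Margin of error: E = z* × SE = 2.576 × 2.167775 = 5.5842

Z-interval: x̄ ± E = 175 ± 5.5842 = (169.4158, 180.5842)

Rounded to 2 decimal places:

(169.42, 180.58)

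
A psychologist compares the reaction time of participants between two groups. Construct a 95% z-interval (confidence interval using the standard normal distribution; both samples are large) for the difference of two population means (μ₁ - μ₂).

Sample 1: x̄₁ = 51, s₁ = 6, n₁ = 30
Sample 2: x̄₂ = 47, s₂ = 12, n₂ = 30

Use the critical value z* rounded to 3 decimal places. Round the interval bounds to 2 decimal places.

Both samples are large (n₁ = 30 ≥ 30, n₂ = 30 ≥ 30), so a z-interval for the difference of means applies.

Point estimate: x̄₁ - x̄₂ = 51 - 47 = 4

Standard error: SE = √(s₁²/n₁ + s₂²/n₂)
= √(6²/30 + 12²/30)
= √(1.200000 + 4.800000)
= 2.449490

For 95% confidence, z* = 1.96 (from standard normal table)
Margin of error: E = z* × SE = 1.96 × 2.449490 = 4.8010

Z-interval: (x̄₁ - x̄₂) ± E = 4 ± 4.8010 = (-0.8010, 8.8010)

Rounded to 2 decimal places:

(-0.80, 8.80)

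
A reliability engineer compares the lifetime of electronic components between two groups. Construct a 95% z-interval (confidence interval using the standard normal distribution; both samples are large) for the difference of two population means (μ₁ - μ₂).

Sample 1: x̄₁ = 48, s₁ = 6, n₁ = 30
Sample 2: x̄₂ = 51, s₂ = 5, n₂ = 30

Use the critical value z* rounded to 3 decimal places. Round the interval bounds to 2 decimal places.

Both samples are large (n₁ = 30 ≥ 30, n₂ = 30 ≥ 30), so a z-interval for the difference of means applies.

Point estimate: x̄₁ - x̄₂ = 48 - 51 = -3

Standard error: SE = √(s₁²/n₁ + s₂²/n₂)
= √(6²/30 + 5²/30)
= √(1.200000 + 0.833333)
= 1.425950

For 95% confidence, z* = 1.96 (from standard normal table)
Margin of error: E = z* × SE = 1.96 × 1.425950 = 2.7949

Z-interval: (x̄₁ - x̄₂) ± E = -3 ± 2.7949 = (-5.7949, -0.2051)

Rounded to 2 decimal places:

(-5.79, -0.21)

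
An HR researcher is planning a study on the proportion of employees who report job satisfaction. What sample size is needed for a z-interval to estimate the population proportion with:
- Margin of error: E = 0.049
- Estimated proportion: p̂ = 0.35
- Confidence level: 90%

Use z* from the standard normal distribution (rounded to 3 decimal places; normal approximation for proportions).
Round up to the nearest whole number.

Using z* for proportion z-interval (normal approximation).

For 90% confidence, z* = 1.645 (from standard normal table)

Sample size formula for proportion z-interval: n = z*²p̂(1-p̂)/E²

n = 1.645² × 0.35 × 0.65 / 0.049²
  = 2.706025 × 0.2275 / 0.002401
  = 256.4018

Round up to the nearest whole number: n = 257

257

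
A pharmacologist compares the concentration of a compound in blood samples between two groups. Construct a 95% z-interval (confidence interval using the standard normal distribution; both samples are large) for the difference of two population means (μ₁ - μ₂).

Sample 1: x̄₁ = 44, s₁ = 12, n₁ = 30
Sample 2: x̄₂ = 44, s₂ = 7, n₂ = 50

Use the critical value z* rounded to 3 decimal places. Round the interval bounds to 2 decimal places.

Both samples are large (n₁ = 30 ≥ 30, n₂ = 50 ≥ 30), so a z-interval for the difference of means applies.

Point estimate: x̄₁ - x̄₂ = 44 - 44 = 0

Standard error: SE = √(s₁²/n₁ + s₂²/n₂)
= √(12²/30 + 7²/50)
= √(4.800000 + 0.980000)
= 2.404163

For 95% confidence, z* = 1.96 (from standard normal table)
Margin of error: E = z* × SE = 1.96 × 2.404163 = 4.7122

Z-interval: (x̄₁ - x̄₂) ± E = 0 ± 4.7122 = (-4.7122, 4.7122)

Rounded to 2 decimal places:

(-4.71, 4.71)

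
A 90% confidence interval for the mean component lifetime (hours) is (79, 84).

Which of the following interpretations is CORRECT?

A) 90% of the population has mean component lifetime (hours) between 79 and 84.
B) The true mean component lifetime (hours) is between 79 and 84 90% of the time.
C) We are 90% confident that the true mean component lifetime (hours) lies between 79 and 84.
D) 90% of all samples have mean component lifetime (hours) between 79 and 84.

A confidence interval represents our confidence in the procedure, not a probability statement about the parameter.

Key concept: If we repeated this sampling process many times and computed a 90% CI each time, about 90% of those intervals would contain the true population parameter.

For this specific interval (79, 84):
- Midpoint (point estimate): 81.5
- Margin of error: 2.5

The correct interpretation is the one stating confidence that the true parameter lies in the interval — option C.

C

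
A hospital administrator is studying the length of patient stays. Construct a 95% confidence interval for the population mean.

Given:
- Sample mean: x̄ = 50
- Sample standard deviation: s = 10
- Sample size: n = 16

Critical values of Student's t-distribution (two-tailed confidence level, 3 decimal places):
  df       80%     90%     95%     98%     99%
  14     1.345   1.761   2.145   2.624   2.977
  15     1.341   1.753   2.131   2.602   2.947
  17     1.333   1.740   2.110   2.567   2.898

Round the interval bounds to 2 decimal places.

The population standard deviation σ is unknown (only the sample standard deviation s is given), so use a t-interval with df = n - 1 = 16 - 1 = 15.

For 95% confidence with df = 15, t* = 2.131 (from t-table)

Standard error: SE = s/√n = 10/√16 = 2.500000

Margin of error: E = t* × SE = 2.131 × 2.500000 = 5.3275

T-interval: x̄ ± E = 50 ± 5.3275 = (44.6725, 55.3275)

Rounded to 2 decimal places:

(44.67, 55.33)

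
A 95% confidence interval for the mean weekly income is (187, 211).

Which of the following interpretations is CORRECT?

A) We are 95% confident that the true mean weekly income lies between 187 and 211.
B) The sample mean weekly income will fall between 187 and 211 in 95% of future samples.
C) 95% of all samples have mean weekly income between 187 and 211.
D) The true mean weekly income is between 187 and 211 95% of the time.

A confidence interval represents our confidence in the procedure, not a probability statement about the parameter.

Key concept: If we repeated this sampling process many times and computed a 95% CI each time, about 95% of those intervals would contain the true population parameter.

For this specific interval (187, 211):
- Midpoint (point estimate): 199
- Margin of error: 12

The correct interpretation is the one stating confidence that the true parameter lies in the interval — option A.

A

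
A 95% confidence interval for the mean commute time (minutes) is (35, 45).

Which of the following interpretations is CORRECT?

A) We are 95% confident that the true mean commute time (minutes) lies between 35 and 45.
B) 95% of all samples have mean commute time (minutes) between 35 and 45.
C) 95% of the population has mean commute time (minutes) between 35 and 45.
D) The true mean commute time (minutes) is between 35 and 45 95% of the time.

A confidence interval represents our confidence in the procedure, not a probability statement about the parameter.

Key concept: If we repeated this sampling process many times and computed a 95% CI each time, about 95% of those intervals would contain the true population parameter.

For this specific interval (35, 45):
- Midpoint (point estimate): 40
- Margin of error: 5

The correct interpretation is the one stating confidence that the true parameter lies in the interval — option A.

A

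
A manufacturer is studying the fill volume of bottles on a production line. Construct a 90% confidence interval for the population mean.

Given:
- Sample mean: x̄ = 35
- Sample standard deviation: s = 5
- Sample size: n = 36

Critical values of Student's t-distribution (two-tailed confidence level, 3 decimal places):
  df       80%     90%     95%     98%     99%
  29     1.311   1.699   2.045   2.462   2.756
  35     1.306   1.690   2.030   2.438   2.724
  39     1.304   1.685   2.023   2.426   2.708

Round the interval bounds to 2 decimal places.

The population standard deviation σ is unknown (only the sample standard deviation s is given), so use a t-interval with df = n - 1 = 36 - 1 = 35.

For 90% confidence with df = 35, t* = 1.690 (from t-table)

Standard error: SE = s/√n = 5/√36 = 0.833333

Margin of error: E = t* × SE = 1.690 × 0.833333 = 1.4083

T-interval: x̄ ± E = 35 ± 1.4083 = (33.5917, 36.4083)

Rounded to 2 decimal places:

(33.59, 36.41)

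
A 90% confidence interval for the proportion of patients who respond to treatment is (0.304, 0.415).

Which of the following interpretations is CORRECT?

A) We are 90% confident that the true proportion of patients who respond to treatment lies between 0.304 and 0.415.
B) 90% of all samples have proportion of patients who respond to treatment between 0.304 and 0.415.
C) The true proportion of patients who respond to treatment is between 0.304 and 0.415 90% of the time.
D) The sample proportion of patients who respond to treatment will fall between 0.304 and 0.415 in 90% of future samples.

A confidence interval represents our confidence in the procedure, not a probability statement about the parameter.

Key concept: If we repeated this sampling process many times and computed a 90% CI each time, about 90% of those intervals would contain the true population parameter.

For this specific interval (0.304, 0.415):
- Midpoint (point estimate): 0.3595
- Margin of error: 0.0555

The correct interpretation is the one stating confidence that the true parameter lies in the interval — option A.

A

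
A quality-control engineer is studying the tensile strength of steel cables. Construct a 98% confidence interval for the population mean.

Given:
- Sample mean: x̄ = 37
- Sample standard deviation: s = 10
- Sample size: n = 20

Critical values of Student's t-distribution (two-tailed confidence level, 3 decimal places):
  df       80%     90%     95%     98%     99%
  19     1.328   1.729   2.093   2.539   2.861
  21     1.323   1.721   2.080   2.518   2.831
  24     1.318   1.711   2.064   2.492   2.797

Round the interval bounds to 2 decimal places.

The population standard deviation σ is unknown (only the sample standard deviation s is given), so use a t-interval with df = n - 1 = 20 - 1 = 19.

For 98% confidence with df = 19, t* = 2.539 (from t-table)

Standard error: SE = s/√n = 10/√20 = 2.236068

Margin of error: E = t* × SE = 2.539 × 2.236068 = 5.6774

T-interval: x̄ ± E = 37 ± 5.6774 = (31.3226, 42.6774)

Rounded to 2 decimal places:

(31.32, 42.68)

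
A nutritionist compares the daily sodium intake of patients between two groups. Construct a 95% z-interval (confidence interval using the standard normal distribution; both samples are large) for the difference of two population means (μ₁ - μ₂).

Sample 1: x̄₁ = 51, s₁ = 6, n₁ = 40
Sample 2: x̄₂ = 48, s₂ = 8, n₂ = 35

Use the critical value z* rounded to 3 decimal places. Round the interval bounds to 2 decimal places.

Both samples are large (n₁ = 40 ≥ 30, n₂ = 35 ≥ 30), so a z-interval for the difference of means applies.

Point estimate: x̄₁ - x̄₂ = 51 - 48 = 3

Standard error: SE = √(s₁²/n₁ + s₂²/n₂)
= √(6²/40 + 8²/35)
= √(0.900000 + 1.828571)
= 1.651839

For 95% confidence, z* = 1.96 (from standard normal table)
Margin of error: E = z* × SE = 1.96 × 1.651839 = 3.2376

Z-interval: (x̄₁ - x̄₂) ± E = 3 ± 3.2376 = (-0.2376, 6.2376)

Rounded to 2 decimal places:

(-0.24, 6.24)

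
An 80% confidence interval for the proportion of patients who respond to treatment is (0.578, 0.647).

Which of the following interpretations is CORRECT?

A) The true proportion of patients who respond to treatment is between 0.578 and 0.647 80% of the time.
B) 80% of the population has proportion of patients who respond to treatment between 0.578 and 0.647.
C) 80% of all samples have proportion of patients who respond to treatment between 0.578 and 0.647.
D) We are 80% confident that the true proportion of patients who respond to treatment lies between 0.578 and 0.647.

A confidence interval represents our confidence in the procedure, not a probability statement about the parameter.

Key concept: If we repeated this sampling process many times and computed an 80% CI each time, about 80% of those intervals would contain the true population parameter.

For this specific interval (0.578, 0.647):
- Midpoint (point estimate): 0.6125
- Margin of error: 0.0345

The correct interpretation is the one stating confidence that the true parameter lies in the interval — option D.

D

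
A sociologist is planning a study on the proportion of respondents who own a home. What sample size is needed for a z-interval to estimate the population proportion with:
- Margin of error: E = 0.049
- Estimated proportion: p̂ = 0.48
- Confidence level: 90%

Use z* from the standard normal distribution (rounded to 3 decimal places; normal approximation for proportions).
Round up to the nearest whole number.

Using z* for proportion z-interval (normal approximation).

For 90% confidence, z* = 1.645 (from standard normal table)

Sample size formula for proportion z-interval: n = z*²p̂(1-p̂)/E²

n = 1.645² × 0.48 × 0.52 / 0.049²
  = 2.706025 × 0.2496 / 0.002401
  = 281.3094

Round up to the nearest whole number: n = 282

282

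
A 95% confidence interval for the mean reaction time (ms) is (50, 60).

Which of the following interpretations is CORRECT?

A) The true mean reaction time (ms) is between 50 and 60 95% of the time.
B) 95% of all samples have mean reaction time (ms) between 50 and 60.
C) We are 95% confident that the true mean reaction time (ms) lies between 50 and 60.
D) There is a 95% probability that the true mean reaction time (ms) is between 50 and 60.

A confidence interval represents our confidence in the procedure, not a probability statement about the parameter.

Key concept: If we repeated this sampling process many times and computed a 95% CI each time, about 95% of those intervals would contain the true population parameter.

For this specific interval (50, 60):
- Midpoint (point estimate): 55
- Margin of error: 5

The correct interpretation is the one stating confidence that the true parameter lies in the interval — option C.

C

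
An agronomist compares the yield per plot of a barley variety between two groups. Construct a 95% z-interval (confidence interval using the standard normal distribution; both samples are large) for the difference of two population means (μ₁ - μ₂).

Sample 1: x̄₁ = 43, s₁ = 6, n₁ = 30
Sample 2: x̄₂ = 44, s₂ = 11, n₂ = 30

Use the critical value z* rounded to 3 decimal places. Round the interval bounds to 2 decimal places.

Both samples are large (n₁ = 30 ≥ 30, n₂ = 30 ≥ 30), so a z-interval for the difference of means applies.

Point estimate: x̄₁ - x̄₂ = 43 - 44 = -1

Standard error: SE = √(s₁²/n₁ + s₂²/n₂)
= √(6²/30 + 11²/30)
= √(1.200000 + 4.033333)
= 2.287648

For 95% confidence, z* = 1.96 (from standard normal table)
Margin of error: E = z* × SE = 1.96 × 2.287648 = 4.4838

Z-interval: (x̄₁ - x̄₂) ± E = -1 ± 4.4838 = (-5.4838, 3.4838)

Rounded to 2 decimal places:

(-5.48, 3.48)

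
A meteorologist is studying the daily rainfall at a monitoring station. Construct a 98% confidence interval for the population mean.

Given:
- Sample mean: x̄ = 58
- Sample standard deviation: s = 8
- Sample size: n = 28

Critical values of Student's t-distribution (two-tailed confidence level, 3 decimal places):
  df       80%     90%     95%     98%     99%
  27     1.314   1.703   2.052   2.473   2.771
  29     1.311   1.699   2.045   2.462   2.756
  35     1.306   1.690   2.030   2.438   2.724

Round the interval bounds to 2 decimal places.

The population standard deviation σ is unknown (only the sample standard deviation s is given), so use a t-interval with df = n - 1 = 28 - 1 = 27.

For 98% confidence with df = 27, t* = 2.473 (from t-table)

Standard error: SE = s/√n = 8/√28 = 1.511858

Margin of error: E = t* × SE = 2.473 × 1.511858 = 3.7388

T-interval: x̄ ± E = 58 ± 3.7388 = (54.2612, 61.7388)

Rounded to 2 decimal places:

(54.26, 61.74)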